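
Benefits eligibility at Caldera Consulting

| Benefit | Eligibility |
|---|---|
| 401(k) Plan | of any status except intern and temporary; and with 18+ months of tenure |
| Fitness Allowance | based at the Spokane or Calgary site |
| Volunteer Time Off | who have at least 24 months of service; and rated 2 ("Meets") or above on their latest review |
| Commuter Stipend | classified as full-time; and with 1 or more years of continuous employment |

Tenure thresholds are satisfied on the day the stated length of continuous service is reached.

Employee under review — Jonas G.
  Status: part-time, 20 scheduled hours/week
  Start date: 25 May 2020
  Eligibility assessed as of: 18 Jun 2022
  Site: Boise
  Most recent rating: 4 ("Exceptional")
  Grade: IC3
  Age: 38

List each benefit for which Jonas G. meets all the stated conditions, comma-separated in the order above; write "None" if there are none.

401(k) Plan, Volunteer Time Off

Service from 25 May 2020 to 18 Jun 2022: 754 days.
401(k) Plan — status part-time ✓ (not excluded); service 754 days ≥ 18 months (≈540 days) ✓ → eligible.
Fitness Allowance — site Boise ✗ (not Spokane or Calgary) → not eligible.
Volunteer Time Off — service 754 days ≥ 24 months (≈720 days) ✓; rating 4 ≥ 2 ✓ → eligible.
Commuter Stipend — status part-time ✗ (requires full-time) → not eligible.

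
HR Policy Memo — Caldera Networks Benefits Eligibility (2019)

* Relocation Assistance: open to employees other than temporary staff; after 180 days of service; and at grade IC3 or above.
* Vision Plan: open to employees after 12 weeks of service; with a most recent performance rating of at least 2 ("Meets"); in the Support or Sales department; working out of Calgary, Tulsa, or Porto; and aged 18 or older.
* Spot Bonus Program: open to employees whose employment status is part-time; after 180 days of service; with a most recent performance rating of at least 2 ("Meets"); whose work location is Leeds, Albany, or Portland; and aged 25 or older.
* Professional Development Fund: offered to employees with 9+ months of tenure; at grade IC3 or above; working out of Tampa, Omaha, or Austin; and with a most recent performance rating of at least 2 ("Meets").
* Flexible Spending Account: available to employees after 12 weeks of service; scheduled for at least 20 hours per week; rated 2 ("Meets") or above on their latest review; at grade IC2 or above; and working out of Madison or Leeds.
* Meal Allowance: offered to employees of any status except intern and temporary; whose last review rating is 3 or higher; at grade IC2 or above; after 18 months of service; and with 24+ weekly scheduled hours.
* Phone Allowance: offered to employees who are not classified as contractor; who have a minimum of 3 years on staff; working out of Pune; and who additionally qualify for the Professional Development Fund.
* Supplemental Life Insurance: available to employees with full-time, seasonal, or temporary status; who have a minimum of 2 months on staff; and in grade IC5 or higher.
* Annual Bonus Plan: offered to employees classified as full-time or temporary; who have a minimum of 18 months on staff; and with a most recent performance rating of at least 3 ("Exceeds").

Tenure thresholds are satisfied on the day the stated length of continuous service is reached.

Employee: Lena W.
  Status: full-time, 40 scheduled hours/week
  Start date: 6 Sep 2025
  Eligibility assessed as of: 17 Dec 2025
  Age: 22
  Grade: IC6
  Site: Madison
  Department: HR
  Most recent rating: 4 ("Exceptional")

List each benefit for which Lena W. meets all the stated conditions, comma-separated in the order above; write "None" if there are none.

Service from 6 Sep 2025 to 17 Dec 2025: 102 days.
Relocation Assistance — status full-time ✓ (not excluded); service 102 days < 180 days ✗ → not eligible.
Vision Plan — service 102 days ≥ 12 weeks (≈84 days) ✓; rating 4 ≥ 2 ✓; dept HR ✗ → not eligible.
Spot Bonus Program — status full-time ✗ (requires part-time) → not eligible.
Professional Development Fund — service 102 days < 9 months (≈270 days) ✗ → not eligible.
Flexible Spending Account — service 102 days ≥ 12 weeks (≈84 days) ✓; 40 hrs/wk ≥ 20 ✓; rating 4 ≥ 2 ✓; grade IC6 ≥ IC2 ✓; site Madison ✓ → eligible.
Meal Allowance — status full-time ✓ (not excluded); rating 4 ≥ 3 ✓; grade IC6 ≥ IC2 ✓; service 102 days < 18 months (≈540 days) ✗ → not eligible.
Phone Allowance — status full-time ✓ (not excluded); service 102 days < 3 years (≈1095 days) ✗ → not eligible.
Supplemental Life Insurance — status full-time ✓; service 102 days ≥ 2 months (≈60 days) ✓; grade IC6 ≥ IC5 ✓ → eligible.
Annual Bonus Plan — status full-time ✓; service 102 days < 18 months (≈540 days) ✗ → not eligible.

Flexible Spending Account, Supplemental Life Insurance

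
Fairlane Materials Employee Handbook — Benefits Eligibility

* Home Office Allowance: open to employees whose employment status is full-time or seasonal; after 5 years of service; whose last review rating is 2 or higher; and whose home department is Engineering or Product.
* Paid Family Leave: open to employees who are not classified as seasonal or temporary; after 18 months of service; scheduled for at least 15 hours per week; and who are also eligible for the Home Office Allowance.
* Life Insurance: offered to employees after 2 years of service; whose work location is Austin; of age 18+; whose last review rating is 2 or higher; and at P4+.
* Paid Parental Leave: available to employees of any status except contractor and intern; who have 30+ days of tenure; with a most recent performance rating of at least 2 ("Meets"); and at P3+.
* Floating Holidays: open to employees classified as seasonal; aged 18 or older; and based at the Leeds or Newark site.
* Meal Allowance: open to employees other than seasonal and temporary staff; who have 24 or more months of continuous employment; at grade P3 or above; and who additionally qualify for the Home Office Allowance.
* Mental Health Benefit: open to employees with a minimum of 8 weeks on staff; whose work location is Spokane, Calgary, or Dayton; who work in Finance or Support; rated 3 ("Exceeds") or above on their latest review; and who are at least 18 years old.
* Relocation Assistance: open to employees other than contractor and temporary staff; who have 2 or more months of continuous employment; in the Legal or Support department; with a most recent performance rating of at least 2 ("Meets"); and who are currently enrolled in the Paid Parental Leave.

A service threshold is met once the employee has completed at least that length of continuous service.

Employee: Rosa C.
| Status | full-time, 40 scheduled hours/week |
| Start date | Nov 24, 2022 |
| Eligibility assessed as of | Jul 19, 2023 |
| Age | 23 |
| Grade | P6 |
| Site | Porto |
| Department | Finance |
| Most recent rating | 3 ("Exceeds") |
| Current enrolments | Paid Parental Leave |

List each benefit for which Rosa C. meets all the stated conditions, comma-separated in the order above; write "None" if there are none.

Paid Parental Leave

Service from Nov 24, 2022 to Jul 19, 2023: 237 days.
Home Office Allowance — status full-time ✓; service 237 days < 5 years (≈1825 days) ✗ → not eligible.
Paid Family Leave — status full-time ✓ (not excluded); service 237 days < 18 months (≈540 days) ✗ → not eligible.
Life Insurance — service 237 days < 2 years (≈730 days) ✗ → not eligible.
Paid Parental Leave — status full-time ✓ (not excluded); service 237 days ≥ 30 days ✓; rating 3 ≥ 2 ✓; grade P6 ≥ P3 ✓ → eligible.
Floating Holidays — status full-time ✗ (requires seasonal) → not eligible.
Meal Allowance — status full-time ✓ (not excluded); service 237 days < 24 months (≈720 days) ✗ → not eligible.
Mental Health Benefit — service 237 days ≥ 8 weeks (≈56 days) ✓; site Porto ✗ (not Spokane, Calgary, or Dayton) → not eligible.
Relocation Assistance — status full-time ✓ (not excluded); service 237 days ≥ 2 months (≈60 days) ✓; dept Finance ✗ → not eligible.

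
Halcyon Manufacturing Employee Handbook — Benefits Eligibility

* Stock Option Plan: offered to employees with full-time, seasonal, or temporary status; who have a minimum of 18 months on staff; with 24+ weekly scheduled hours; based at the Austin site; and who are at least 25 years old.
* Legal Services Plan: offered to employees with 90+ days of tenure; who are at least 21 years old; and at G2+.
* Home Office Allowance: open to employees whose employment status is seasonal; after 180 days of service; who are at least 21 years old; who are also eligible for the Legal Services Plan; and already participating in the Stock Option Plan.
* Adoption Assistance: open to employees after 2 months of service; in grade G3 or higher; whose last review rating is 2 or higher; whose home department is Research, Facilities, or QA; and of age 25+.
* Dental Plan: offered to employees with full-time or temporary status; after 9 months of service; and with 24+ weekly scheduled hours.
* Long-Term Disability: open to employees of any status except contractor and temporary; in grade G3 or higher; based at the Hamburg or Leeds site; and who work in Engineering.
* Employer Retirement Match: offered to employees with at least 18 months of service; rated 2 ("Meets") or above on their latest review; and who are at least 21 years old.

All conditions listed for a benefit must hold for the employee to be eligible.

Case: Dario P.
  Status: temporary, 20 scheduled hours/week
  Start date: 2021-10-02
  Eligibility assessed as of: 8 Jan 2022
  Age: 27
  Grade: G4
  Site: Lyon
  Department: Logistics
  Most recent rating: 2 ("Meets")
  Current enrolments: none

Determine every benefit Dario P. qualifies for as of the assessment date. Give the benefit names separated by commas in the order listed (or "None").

Legal Services Plan

Service from 2021-10-02 to 8 Jan 2022: 98 days.
Stock Option Plan — status temporary ✓; service 98 days < 18 months (≈540 days) ✗ → not eligible.
Legal Services Plan — service 98 days ≥ 90 days ✓; age 27 ≥ 21 ✓; grade G4 ≥ G2 ✓ → eligible.
Home Office Allowance — status temporary ✗ (requires seasonal) → not eligible.
Adoption Assistance — service 98 days ≥ 2 months (≈60 days) ✓; grade G4 ≥ G3 ✓; rating 2 ≥ 2 ✓; dept Logistics ✗ → not eligible.
Dental Plan — status temporary ✓; service 98 days < 9 months (≈270 days) ✗ → not eligible.
Long-Term Disability — status temporary ✗ (excluded) → not eligible.
Employer Retirement Match — service 98 days < 18 months (≈540 days) ✗ → not eligible.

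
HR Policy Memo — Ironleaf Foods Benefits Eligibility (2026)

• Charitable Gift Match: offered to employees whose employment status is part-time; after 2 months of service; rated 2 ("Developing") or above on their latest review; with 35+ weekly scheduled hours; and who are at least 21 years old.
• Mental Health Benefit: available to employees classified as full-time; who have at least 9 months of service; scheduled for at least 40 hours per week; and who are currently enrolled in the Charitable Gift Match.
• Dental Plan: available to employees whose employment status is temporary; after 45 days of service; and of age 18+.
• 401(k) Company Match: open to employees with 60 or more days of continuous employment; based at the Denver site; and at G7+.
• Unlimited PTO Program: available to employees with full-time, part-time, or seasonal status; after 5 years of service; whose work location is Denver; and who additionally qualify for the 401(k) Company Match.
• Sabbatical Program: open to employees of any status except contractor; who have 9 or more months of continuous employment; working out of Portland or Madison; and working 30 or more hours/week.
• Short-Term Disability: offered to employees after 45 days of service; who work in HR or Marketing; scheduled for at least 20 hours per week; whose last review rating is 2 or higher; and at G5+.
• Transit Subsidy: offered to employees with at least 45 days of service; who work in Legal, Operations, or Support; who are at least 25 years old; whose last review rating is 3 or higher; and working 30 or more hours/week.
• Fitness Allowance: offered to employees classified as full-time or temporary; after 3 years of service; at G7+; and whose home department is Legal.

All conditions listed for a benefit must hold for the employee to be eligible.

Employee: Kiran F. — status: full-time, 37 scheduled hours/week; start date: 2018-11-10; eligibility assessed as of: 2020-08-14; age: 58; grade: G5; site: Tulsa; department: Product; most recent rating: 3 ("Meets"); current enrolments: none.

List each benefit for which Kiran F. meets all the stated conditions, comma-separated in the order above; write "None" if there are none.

None

Service from 2018-11-10 to 2020-08-14: 643 days.
Charitable Gift Match — status full-time ✗ (requires part-time) → not eligible.
Mental Health Benefit — status full-time ✓; service 643 days ≥ 9 months (≈270 days) ✓; 37 hrs/wk < 40 ✗ → not eligible.
Dental Plan — status full-time ✗ (requires temporary) → not eligible.
401(k) Company Match — service 643 days ≥ 60 days ✓; site Tulsa ✗ (not Denver) → not eligible.
Unlimited PTO Program — status full-time ✓; service 643 days < 5 years (≈1825 days) ✗ → not eligible.
Sabbatical Program — status full-time ✓ (not excluded); service 643 days ≥ 9 months (≈270 days) ✓; site Tulsa ✗ (not Portland or Madison) → not eligible.
Short-Term Disability — service 643 days ≥ 45 days ✓; dept Product ✗ → not eligible.
Transit Subsidy — service 643 days ≥ 45 days ✓; dept Product ✗ → not eligible.
Fitness Allowance — status full-time ✓; service 643 days < 3 years (≈1095 days) ✗ → not eligible.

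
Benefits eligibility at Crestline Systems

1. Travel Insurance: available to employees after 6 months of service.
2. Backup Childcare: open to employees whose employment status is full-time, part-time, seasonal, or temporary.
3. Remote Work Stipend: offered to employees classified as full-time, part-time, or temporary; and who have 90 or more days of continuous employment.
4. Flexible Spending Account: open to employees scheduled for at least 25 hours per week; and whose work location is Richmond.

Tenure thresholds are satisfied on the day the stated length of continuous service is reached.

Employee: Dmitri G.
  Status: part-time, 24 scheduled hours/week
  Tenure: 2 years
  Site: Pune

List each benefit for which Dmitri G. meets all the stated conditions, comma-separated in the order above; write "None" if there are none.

Travel Insurance — service 2 years ≥ 6 months (≈180 days) ✓ → eligible.
Backup Childcare — status part-time ✓ → eligible.
Remote Work Stipend — status part-time ✓; service 2 years ≥ 90 days ✓ → eligible.
Flexible Spending Account — 24 hrs/wk < 25 ✗ → not eligible.

Travel Insurance, Backup Childcare, Remote Work Stipend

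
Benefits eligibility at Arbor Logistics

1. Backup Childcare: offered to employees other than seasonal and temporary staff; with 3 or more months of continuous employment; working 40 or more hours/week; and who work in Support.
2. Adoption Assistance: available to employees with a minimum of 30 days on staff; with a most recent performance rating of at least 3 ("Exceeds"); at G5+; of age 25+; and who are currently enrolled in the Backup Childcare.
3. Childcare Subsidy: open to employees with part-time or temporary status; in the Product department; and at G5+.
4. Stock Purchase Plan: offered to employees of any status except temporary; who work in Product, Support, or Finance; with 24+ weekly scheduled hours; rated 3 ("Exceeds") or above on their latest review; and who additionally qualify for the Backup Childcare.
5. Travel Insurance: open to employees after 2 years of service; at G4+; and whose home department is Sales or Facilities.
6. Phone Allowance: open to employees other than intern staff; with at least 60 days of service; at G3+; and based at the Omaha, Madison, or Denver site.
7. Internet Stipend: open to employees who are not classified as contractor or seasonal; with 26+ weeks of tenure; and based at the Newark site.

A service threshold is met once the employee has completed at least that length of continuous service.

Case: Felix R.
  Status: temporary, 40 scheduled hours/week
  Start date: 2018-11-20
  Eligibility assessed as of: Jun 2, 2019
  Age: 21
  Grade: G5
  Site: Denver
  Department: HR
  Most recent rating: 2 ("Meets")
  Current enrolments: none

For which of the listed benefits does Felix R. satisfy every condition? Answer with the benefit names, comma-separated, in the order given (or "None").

Service from 2018-11-20 to Jun 2, 2019: 194 days.
Backup Childcare — status temporary ✗ (excluded) → not eligible.
Adoption Assistance — service 194 days ≥ 30 days ✓; rating 2 < 3 ✗ → not eligible.
Childcare Subsidy — status temporary ✓; dept HR ✗ → not eligible.
Stock Purchase Plan — status temporary ✗ (excluded) → not eligible.
Travel Insurance — service 194 days < 2 years (≈730 days) ✗ → not eligible.
Phone Allowance — status temporary ✓ (not excluded); service 194 days ≥ 60 days ✓; grade G5 ≥ G3 ✓; site Denver ✓ → eligible.
Internet Stipend — status temporary ✓ (not excluded); service 194 days ≥ 26 weeks (≈182 days) ✓; site Denver ✗ (not Newark) → not eligible.

Phone Allowance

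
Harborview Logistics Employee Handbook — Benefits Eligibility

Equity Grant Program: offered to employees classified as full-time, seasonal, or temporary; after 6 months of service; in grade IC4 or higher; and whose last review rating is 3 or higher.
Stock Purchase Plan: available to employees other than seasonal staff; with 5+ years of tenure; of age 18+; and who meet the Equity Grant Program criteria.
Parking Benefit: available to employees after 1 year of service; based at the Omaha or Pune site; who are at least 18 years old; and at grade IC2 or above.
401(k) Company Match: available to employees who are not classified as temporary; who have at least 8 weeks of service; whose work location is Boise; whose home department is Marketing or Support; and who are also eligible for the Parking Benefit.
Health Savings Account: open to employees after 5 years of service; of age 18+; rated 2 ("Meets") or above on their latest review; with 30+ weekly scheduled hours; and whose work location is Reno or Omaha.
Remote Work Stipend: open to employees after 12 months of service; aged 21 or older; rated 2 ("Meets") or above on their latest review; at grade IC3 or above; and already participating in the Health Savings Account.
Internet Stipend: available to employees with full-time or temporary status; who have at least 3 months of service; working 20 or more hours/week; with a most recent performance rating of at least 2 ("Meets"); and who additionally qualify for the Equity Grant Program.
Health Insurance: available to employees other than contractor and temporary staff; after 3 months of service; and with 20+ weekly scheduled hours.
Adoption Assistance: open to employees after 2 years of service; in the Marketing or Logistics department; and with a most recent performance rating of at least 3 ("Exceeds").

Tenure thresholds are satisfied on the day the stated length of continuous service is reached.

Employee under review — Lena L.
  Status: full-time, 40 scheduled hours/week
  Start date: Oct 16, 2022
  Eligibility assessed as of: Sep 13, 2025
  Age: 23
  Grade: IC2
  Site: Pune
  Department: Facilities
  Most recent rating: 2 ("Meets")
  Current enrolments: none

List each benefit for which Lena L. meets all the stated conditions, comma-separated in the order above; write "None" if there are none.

Parking Benefit, Health Insurance

Service from Oct 16, 2022 to Sep 13, 2025: 1063 days.
Equity Grant Program — status full-time ✓; service 1063 days ≥ 6 months (≈180 days) ✓; grade IC2 < IC4 ✗ → not eligible.
Stock Purchase Plan — status full-time ✓ (not excluded); service 1063 days < 5 years (≈1825 days) ✗ → not eligible.
Parking Benefit — service 1063 days ≥ 1 year (≈365 days) ✓; site Pune ✓; age 23 ≥ 18 ✓; grade IC2 ≥ IC2 ✓ → eligible.
401(k) Company Match — status full-time ✓ (not excluded); service 1063 days ≥ 8 weeks (≈56 days) ✓; site Pune ✗ (not Boise) → not eligible.
Health Savings Account — service 1063 days < 5 years (≈1825 days) ✗ → not eligible.
Remote Work Stipend — service 1063 days ≥ 12 months (≈360 days) ✓; age 23 ≥ 21 ✓; rating 2 ≥ 2 ✓; grade IC2 < IC3 ✗ → not eligible.
Internet Stipend — status full-time ✓; service 1063 days ≥ 3 months (≈90 days) ✓; 40 hrs/wk ≥ 20 ✓; rating 2 ≥ 2 ✓; not eligible for Equity Grant Program ✗ → not eligible.
Health Insurance — status full-time ✓ (not excluded); service 1063 days ≥ 3 months (≈90 days) ✓; 40 hrs/wk ≥ 20 ✓ → eligible.
Adoption Assistance — service 1063 days ≥ 2 years (≈730 days) ✓; dept Facilities ✗ → not eligible.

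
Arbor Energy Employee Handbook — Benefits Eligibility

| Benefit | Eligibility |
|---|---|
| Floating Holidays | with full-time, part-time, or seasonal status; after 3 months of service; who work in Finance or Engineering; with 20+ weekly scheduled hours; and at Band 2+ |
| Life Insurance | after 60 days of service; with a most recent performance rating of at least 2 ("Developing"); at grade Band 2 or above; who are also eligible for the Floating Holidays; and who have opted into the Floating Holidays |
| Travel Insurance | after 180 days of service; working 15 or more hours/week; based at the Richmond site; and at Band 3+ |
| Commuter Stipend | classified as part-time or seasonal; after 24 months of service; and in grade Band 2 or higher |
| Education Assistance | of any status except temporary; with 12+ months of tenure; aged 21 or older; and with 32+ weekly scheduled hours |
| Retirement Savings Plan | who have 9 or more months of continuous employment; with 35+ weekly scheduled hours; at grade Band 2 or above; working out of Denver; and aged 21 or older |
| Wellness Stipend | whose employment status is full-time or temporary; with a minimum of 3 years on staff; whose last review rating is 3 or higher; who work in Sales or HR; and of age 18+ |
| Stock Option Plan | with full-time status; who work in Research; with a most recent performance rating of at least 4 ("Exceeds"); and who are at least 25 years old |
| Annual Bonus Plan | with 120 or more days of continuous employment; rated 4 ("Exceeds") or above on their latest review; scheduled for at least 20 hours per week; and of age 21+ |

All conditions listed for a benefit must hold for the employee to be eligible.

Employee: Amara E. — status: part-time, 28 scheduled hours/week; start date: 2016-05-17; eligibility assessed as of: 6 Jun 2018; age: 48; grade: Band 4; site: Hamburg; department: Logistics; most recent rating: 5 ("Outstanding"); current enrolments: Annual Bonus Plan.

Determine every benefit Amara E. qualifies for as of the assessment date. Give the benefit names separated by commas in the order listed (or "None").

Service from 2016-05-17 to 6 Jun 2018: 750 days.
Floating Holidays — status part-time ✓; service 750 days ≥ 3 months (≈90 days) ✓; dept Logistics ✗ → not eligible.
Life Insurance — service 750 days ≥ 60 days ✓; rating 5 ≥ 2 ✓; grade Band 4 ≥ Band 2 ✓; not eligible for Floating Holidays ✗ → not eligible.
Travel Insurance — service 750 days ≥ 180 days ✓; 28 hrs/wk ≥ 15 ✓; site Hamburg ✗ (not Richmond) → not eligible.
Commuter Stipend — status part-time ✓; service 750 days ≥ 24 months (≈720 days) ✓; grade Band 4 ≥ Band 2 ✓ → eligible.
Education Assistance — status part-time ✓ (not excluded); service 750 days ≥ 12 months (≈360 days) ✓; age 48 ≥ 21 ✓; 28 hrs/wk < 32 ✗ → not eligible.
Retirement Savings Plan — service 750 days ≥ 9 months (≈270 days) ✓; 28 hrs/wk < 35 ✗ → not eligible.
Wellness Stipend — status part-time ✗ (requires full-time or temporary) → not eligible.
Stock Option Plan — status part-time ✗ (requires full-time) → not eligible.
Annual Bonus Plan — service 750 days ≥ 120 days ✓; rating 5 ≥ 4 ✓; 28 hrs/wk ≥ 20 ✓; age 48 ≥ 21 ✓ → eligible.

Commuter Stipend, Annual Bonus Plan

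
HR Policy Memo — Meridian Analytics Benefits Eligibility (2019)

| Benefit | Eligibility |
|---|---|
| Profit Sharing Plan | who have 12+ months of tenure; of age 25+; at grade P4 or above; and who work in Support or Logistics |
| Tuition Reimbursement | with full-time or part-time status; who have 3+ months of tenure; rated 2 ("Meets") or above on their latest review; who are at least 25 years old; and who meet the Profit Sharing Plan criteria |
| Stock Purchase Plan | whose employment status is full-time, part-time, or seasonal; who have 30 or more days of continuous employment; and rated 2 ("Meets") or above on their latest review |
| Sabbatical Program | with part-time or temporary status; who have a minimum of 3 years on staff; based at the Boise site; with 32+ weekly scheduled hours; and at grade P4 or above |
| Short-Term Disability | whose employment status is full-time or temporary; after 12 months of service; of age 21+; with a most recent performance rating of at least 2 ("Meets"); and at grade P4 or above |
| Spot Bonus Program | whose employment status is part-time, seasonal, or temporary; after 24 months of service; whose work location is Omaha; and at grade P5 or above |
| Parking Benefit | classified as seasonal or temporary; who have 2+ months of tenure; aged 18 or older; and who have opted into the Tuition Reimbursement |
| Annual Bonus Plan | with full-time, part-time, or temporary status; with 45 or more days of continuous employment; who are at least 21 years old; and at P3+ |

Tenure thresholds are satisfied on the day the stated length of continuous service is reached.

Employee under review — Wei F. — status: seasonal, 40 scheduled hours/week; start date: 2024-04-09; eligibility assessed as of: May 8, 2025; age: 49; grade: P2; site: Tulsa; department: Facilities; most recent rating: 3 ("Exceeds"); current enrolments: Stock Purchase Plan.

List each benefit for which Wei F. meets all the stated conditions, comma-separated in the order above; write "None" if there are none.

Service from 2024-04-09 to May 8, 2025: 394 days.
Profit Sharing Plan — service 394 days ≥ 12 months (≈360 days) ✓; age 49 ≥ 25 ✓; grade P2 < P4 ✗ → not eligible.
Tuition Reimbursement — status seasonal ✗ (requires full-time or part-time) → not eligible.
Stock Purchase Plan — status seasonal ✓; service 394 days ≥ 30 days ✓; rating 3 ≥ 2 ✓ → eligible.
Sabbatical Program — status seasonal ✗ (requires part-time or temporary) → not eligible.
Short-Term Disability — status seasonal ✗ (requires full-time or temporary) → not eligible.
Spot Bonus Program — status seasonal ✓; service 394 days < 24 months (≈720 days) ✗ → not eligible.
Parking Benefit — status seasonal ✓; service 394 days ≥ 2 months (≈60 days) ✓; age 49 ≥ 18 ✓; not enrolled in Tuition Reimbursement ✗ → not eligible.
Annual Bonus Plan — status seasonal ✗ (requires full-time, part-time, or temporary) → not eligible.

Stock Purchase Plan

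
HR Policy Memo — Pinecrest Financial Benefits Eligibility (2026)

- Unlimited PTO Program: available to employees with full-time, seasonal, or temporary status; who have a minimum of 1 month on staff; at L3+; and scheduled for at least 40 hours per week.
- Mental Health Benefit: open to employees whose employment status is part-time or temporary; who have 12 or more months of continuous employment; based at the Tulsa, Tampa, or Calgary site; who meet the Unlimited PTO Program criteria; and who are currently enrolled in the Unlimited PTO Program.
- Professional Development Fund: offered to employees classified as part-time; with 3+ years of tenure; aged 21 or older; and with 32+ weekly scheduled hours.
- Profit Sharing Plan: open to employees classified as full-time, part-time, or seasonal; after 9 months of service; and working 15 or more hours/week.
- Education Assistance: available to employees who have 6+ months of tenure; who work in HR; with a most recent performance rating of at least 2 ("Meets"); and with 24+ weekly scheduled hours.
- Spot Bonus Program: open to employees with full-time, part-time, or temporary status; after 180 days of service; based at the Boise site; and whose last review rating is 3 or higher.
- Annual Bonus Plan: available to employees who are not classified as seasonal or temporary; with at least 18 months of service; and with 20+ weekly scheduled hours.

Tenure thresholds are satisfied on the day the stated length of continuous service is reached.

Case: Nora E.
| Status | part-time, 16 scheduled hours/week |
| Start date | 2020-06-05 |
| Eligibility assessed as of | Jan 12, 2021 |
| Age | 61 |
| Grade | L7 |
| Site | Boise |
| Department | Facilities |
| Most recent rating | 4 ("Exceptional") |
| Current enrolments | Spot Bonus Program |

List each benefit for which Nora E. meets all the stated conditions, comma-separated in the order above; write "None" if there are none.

Service from 2020-06-05 to Jan 12, 2021: 221 days.
Unlimited PTO Program — status part-time ✗ (requires full-time, seasonal, or temporary) → not eligible.
Mental Health Benefit — status part-time ✓; service 221 days < 12 months (≈360 days) ✗ → not eligible.
Professional Development Fund — status part-time ✓; service 221 days < 3 years (≈1095 days) ✗ → not eligible.
Profit Sharing Plan — status part-time ✓; service 221 days < 9 months (≈270 days) ✗ → not eligible.
Education Assistance — service 221 days ≥ 6 months (≈180 days) ✓; dept Facilities ✗ → not eligible.
Spot Bonus Program — status part-time ✓; service 221 days ≥ 180 days ✓; site Boise ✓; rating 4 ≥ 3 ✓ → eligible.
Annual Bonus Plan — status part-time ✓ (not excluded); service 221 days < 18 months (≈540 days) ✗ → not eligible.

Spot Bonus Program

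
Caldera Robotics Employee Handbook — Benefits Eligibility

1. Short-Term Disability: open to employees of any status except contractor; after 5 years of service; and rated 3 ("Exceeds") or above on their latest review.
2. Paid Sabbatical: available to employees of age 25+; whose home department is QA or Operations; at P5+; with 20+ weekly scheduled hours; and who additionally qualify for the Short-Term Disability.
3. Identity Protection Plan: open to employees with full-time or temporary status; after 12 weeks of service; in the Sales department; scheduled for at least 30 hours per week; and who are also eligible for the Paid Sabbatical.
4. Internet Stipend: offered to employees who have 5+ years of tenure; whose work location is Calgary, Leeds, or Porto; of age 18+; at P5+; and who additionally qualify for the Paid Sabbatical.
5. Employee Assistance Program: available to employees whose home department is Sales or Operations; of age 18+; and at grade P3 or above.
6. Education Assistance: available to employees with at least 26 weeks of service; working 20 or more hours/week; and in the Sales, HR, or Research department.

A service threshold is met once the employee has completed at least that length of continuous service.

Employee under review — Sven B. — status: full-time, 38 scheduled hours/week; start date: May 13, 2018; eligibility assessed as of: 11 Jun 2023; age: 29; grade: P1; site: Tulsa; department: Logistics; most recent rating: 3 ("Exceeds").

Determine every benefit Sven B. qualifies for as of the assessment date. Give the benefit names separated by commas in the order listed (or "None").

Service from May 13, 2018 to 11 Jun 2023: 1855 days.
Short-Term Disability — status full-time ✓ (not excluded); service 1855 days ≥ 5 years (≈1825 days) ✓; rating 3 ≥ 3 ✓ → eligible.
Paid Sabbatical — age 29 ≥ 25 ✓; dept Logistics ✗ → not eligible.
Identity Protection Plan — status full-time ✓; service 1855 days ≥ 12 weeks (≈84 days) ✓; dept Logistics ✗ → not eligible.
Internet Stipend — service 1855 days ≥ 5 years (≈1825 days) ✓; site Tulsa ✗ (not Calgary, Leeds, or Porto) → not eligible.
Employee Assistance Program — dept Logistics ✗ → not eligible.
Education Assistance — service 1855 days ≥ 26 weeks (≈182 days) ✓; 38 hrs/wk ≥ 20 ✓; dept Logistics ✗ → not eligible.

Short-Term Disability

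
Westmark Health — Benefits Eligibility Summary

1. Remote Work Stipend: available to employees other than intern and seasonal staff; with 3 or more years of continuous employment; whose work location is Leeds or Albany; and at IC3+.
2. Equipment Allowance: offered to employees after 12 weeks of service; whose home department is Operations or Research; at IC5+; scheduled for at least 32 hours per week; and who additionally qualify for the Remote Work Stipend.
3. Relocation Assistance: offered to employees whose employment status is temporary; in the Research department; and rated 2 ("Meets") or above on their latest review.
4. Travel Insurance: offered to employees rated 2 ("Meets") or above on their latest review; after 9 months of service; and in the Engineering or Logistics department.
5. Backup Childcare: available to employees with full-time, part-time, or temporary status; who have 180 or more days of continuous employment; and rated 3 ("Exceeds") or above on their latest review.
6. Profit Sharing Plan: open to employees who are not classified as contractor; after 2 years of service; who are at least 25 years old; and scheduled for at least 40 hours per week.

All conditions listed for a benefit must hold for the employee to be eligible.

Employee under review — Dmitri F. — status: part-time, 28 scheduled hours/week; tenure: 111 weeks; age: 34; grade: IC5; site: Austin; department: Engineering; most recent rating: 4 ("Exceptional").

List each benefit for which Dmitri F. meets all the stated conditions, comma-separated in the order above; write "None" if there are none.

Travel Insurance, Backup Childcare

Remote Work Stipend — status part-time ✓ (not excluded); service 111 weeks < 3 years (≈1095 days) ✗ → not eligible.
Equipment Allowance — service 111 weeks ≥ 12 weeks ✓; dept Engineering ✗ → not eligible.
Relocation Assistance — status part-time ✗ (requires temporary) → not eligible.
Travel Insurance — rating 4 ≥ 2 ✓; service 111 weeks ≥ 9 months (≈270 days) ✓; dept Engineering ✓ → eligible.
Backup Childcare — status part-time ✓; service 111 weeks ≥ 180 days ✓; rating 4 ≥ 3 ✓ → eligible.
Profit Sharing Plan — status part-time ✓ (not excluded); service 111 weeks ≥ 2 years (≈730 days) ✓; age 34 ≥ 25 ✓; 28 hrs/wk < 40 ✗ → not eligible.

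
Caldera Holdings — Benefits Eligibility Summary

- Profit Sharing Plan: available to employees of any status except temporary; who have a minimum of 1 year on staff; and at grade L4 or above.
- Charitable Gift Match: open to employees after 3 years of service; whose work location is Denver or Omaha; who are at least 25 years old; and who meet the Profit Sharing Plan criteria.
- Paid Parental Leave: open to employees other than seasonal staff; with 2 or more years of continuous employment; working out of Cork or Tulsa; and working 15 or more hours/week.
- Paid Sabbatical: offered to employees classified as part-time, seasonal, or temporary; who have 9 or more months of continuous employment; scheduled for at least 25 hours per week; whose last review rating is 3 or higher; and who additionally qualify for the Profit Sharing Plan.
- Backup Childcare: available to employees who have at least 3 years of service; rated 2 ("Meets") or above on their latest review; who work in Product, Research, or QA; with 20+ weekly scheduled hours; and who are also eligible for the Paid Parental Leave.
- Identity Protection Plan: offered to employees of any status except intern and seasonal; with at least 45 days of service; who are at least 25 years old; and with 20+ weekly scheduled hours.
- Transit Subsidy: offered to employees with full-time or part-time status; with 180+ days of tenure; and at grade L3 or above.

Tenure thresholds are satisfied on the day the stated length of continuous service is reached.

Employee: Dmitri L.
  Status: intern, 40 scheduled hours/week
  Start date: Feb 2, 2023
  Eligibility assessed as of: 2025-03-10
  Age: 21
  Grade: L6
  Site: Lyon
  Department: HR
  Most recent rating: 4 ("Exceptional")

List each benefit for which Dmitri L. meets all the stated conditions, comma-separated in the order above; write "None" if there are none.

Service from Feb 2, 2023 to 2025-03-10: 767 days.
Profit Sharing Plan — status intern ✓ (not excluded); service 767 days ≥ 1 year (≈365 days) ✓; grade L6 ≥ L4 ✓ → eligible.
Charitable Gift Match — service 767 days < 3 years (≈1095 days) ✗ → not eligible.
Paid Parental Leave — status intern ✓ (not excluded); service 767 days ≥ 2 years (≈730 days) ✓; site Lyon ✗ (not Cork or Tulsa) → not eligible.
Paid Sabbatical — status intern ✗ (requires part-time, seasonal, or temporary) → not eligible.
Backup Childcare — service 767 days < 3 years (≈1095 days) ✗ → not eligible.
Identity Protection Plan — status intern ✗ (excluded) → not eligible.
Transit Subsidy — status intern ✗ (requires full-time or part-time) → not eligible.

Profit Sharing Plan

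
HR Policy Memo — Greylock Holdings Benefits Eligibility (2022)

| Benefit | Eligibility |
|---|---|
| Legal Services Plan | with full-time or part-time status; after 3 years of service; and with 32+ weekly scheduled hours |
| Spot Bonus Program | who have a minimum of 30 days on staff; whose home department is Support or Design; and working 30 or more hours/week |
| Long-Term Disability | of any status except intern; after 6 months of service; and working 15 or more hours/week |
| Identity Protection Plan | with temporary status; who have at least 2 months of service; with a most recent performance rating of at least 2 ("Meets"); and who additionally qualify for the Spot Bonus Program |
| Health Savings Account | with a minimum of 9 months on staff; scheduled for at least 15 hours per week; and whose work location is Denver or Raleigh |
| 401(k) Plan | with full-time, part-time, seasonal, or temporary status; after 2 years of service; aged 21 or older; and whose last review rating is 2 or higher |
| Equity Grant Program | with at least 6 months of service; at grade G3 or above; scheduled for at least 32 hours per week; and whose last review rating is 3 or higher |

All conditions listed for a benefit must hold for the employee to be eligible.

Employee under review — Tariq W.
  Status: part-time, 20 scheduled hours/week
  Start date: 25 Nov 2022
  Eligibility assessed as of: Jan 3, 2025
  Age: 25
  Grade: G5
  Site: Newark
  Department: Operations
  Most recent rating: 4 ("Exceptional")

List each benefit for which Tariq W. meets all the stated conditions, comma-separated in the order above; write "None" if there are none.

Long-Term Disability, 401(k) Plan

Service from 25 Nov 2022 to Jan 3, 2025: 770 days.
Legal Services Plan — status part-time ✓; service 770 days < 3 years (≈1095 days) ✗ → not eligible.
Spot Bonus Program — service 770 days ≥ 30 days ✓; dept Operations ✗ → not eligible.
Long-Term Disability — status part-time ✓ (not excluded); service 770 days ≥ 6 months (≈180 days) ✓; 20 hrs/wk ≥ 15 ✓ → eligible.
Identity Protection Plan — status part-time ✗ (requires temporary) → not eligible.
Health Savings Account — service 770 days ≥ 9 months (≈270 days) ✓; 20 hrs/wk ≥ 15 ✓; site Newark ✗ (not Denver or Raleigh) → not eligible.
401(k) Plan — status part-time ✓; service 770 days ≥ 2 years (≈730 days) ✓; age 25 ≥ 21 ✓; rating 4 ≥ 2 ✓ → eligible.
Equity Grant Program — service 770 days ≥ 6 months (≈180 days) ✓; grade G5 ≥ G3 ✓; 20 hrs/wk < 32 ✗ → not eligible.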